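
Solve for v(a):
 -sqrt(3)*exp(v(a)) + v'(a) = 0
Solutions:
 v(a) = log(-1/(C1 + sqrt(3)*a))


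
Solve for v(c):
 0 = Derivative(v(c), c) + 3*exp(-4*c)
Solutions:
 v(c) = C1 + 3*exp(-4*c)/4


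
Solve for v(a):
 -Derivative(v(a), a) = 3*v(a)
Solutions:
 v(a) = C1*exp(-3*a)


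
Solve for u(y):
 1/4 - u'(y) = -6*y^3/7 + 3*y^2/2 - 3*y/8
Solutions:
 u(y) = C1 + 3*y^4/14 - y^3/2 + 3*y^2/16 + y/4


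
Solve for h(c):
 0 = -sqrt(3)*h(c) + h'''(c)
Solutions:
 h(c) = C3*exp(3^(1/6)*c) + (C1*sin(3^(2/3)*c/2) + C2*cos(3^(2/3)*c/2))*exp(-3^(1/6)*c/2)


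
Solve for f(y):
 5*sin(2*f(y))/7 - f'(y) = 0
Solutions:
 -5*y/7 + log(cos(2*f(y)) - 1)/4 - log(cos(2*f(y)) + 1)/4 = C1


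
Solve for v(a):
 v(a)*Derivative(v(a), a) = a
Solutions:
 v(a) = -sqrt(C1 + a^2)
 v(a) = sqrt(C1 + a^2)


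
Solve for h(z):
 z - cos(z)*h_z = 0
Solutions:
 h(z) = C1 + Integral(z/cos(z), z)


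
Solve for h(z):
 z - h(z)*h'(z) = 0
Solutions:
 h(z) = -sqrt(C1 + z^2)
 h(z) = sqrt(C1 + z^2)


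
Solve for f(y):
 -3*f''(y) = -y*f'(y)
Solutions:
 f(y) = C1 + C2*erfi(sqrt(6)*y/6)


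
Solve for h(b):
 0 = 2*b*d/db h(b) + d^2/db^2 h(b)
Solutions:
 h(b) = C1 + C2*erf(b)


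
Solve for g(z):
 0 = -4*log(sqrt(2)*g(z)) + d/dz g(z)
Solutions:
 -Integral(1/(2*log(_y) + log(2)), (_y, g(z)))/2 = C1 - z


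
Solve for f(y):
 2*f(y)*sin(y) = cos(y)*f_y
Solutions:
 f(y) = C1/cos(y)^2


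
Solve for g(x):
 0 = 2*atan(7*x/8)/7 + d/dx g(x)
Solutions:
 g(x) = C1 - 2*x*atan(7*x/8)/7 + 8*log(49*x^2 + 64)/49


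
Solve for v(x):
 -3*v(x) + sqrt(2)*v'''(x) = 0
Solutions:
 v(x) = C3*exp(2^(5/6)*3^(1/3)*x/2) + (C1*sin(6^(5/6)*x/4) + C2*cos(6^(5/6)*x/4))*exp(-2^(5/6)*3^(1/3)*x/4)


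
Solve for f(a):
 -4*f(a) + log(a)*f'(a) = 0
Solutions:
 f(a) = C1*exp(4*li(a))


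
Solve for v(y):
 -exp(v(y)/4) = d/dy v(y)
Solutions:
 v(y) = 4*log(1/(C1 + y)) + 8*log(2)


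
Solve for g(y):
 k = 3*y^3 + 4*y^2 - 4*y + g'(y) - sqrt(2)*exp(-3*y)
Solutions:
 g(y) = C1 + k*y - 3*y^4/4 - 4*y^3/3 + 2*y^2 - sqrt(2)*exp(-3*y)/3


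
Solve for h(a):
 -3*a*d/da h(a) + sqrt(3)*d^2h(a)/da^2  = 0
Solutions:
 h(a) = C1 + C2*erfi(sqrt(2)*3^(1/4)*a/2)


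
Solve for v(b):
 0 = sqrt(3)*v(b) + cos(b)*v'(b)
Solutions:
 v(b) = C1*(sin(b) - 1)^(sqrt(3)/2)/(sin(b) + 1)^(sqrt(3)/2)


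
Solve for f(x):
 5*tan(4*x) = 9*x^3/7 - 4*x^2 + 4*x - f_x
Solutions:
 f(x) = C1 + 9*x^4/28 - 4*x^3/3 + 2*x^2 + 5*log(cos(4*x))/4


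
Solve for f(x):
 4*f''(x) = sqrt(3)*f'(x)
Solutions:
 f(x) = C1 + C2*exp(sqrt(3)*x/4)


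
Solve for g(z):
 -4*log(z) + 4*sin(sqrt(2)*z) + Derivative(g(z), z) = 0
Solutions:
 g(z) = C1 + 4*z*log(z) - 4*z + 2*sqrt(2)*cos(sqrt(2)*z)


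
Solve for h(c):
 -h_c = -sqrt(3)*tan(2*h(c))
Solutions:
 h(c) = -asin(C1*exp(2*sqrt(3)*c))/2 + pi/2
 h(c) = asin(C1*exp(2*sqrt(3)*c))/2


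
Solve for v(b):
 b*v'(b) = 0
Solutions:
 v(b) = C1


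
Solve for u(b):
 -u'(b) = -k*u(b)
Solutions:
 u(b) = C1*exp(b*k)


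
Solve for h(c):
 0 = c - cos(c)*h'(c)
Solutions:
 h(c) = C1 + Integral(c/cos(c), c)


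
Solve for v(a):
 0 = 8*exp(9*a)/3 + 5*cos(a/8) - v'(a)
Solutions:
 v(a) = C1 + 8*exp(9*a)/27 + 40*sin(a/8)


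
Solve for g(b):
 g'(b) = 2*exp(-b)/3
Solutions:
 g(b) = C1 - 2*exp(-b)/3


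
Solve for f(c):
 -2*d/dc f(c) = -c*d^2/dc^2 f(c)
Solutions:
 f(c) = C1 + C2*c^3


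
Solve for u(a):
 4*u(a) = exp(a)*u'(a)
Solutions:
 u(a) = C1*exp(-4*exp(-a))


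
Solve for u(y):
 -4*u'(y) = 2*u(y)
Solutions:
 u(y) = C1*exp(-y/2)


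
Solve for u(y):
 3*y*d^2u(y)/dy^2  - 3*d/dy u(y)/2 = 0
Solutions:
 u(y) = C1 + C2*y^(3/2)


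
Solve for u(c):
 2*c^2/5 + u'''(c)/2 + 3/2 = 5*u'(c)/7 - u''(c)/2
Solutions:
 u(c) = C1 + C2*exp(c*(-7 + sqrt(329))/14) + C3*exp(-c*(7 + sqrt(329))/14) + 14*c^3/75 + 49*c^2/125 + 4291*c/1250


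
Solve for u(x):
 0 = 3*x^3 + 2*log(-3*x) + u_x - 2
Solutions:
 u(x) = C1 - 3*x^4/4 - 2*x*log(-x) + 2*x*(2 - log(3))


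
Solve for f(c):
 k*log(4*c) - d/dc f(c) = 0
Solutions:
 f(c) = C1 + c*k*log(c) - c*k + c*k*log(4)


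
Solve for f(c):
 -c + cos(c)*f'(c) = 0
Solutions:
 f(c) = C1 + Integral(c/cos(c), c)


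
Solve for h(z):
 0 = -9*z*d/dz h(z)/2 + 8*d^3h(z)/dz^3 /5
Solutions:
 h(z) = C1 + Integral(C2*airyai(2^(2/3)*45^(1/3)*z/4) + C3*airybi(2^(2/3)*45^(1/3)*z/4), z)


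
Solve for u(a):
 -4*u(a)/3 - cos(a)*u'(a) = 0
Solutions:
 u(a) = C1*(sin(a) - 1)^(2/3)/(sin(a) + 1)^(2/3)


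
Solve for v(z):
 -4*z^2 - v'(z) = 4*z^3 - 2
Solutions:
 v(z) = C1 - z^4 - 4*z^3/3 + 2*z


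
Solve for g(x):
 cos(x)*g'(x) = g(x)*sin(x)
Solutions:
 g(x) = C1/cos(x)


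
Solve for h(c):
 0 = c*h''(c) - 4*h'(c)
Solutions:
 h(c) = C1 + C2*c^5


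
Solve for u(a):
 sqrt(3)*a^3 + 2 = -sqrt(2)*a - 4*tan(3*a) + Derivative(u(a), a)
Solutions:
 u(a) = C1 + sqrt(3)*a^4/4 + sqrt(2)*a^2/2 + 2*a - 4*log(cos(3*a))/3


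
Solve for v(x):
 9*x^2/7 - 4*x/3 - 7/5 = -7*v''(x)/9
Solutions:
 v(x) = C1 + C2*x - 27*x^4/196 + 2*x^3/7 + 9*x^2/10


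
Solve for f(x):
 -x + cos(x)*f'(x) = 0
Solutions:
 f(x) = C1 + Integral(x/cos(x), x)


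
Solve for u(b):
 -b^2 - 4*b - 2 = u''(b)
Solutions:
 u(b) = C1 + C2*b - b^4/12 - 2*b^3/3 - b^2


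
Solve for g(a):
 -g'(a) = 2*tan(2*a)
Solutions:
 g(a) = C1 + log(cos(2*a))


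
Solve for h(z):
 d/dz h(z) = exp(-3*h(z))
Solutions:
 h(z) = log(C1 + 3*z)/3
 h(z) = log((-3^(1/3) - 3^(5/6)*I)*(C1 + z)^(1/3)/2)
 h(z) = log((-3^(1/3) + 3^(5/6)*I)*(C1 + z)^(1/3)/2)


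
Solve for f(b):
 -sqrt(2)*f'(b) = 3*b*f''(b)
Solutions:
 f(b) = C1 + C2*b^(1 - sqrt(2)/3)


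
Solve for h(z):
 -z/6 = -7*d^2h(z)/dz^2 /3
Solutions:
 h(z) = C1 + C2*z + z^3/84


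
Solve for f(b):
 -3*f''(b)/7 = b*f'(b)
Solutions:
 f(b) = C1 + C2*erf(sqrt(42)*b/6)


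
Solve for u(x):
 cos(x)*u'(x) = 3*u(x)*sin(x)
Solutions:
 u(x) = C1/cos(x)^3


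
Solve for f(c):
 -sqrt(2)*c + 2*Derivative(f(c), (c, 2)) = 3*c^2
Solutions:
 f(c) = C1 + C2*c + c^4/8 + sqrt(2)*c^3/12


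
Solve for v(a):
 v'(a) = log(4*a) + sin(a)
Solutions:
 v(a) = C1 + a*log(a) - a + 2*a*log(2) - cos(a)


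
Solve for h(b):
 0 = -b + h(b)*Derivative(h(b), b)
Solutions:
 h(b) = -sqrt(C1 + b^2)
 h(b) = sqrt(C1 + b^2)


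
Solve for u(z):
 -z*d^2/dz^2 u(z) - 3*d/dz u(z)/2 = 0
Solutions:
 u(z) = C1 + C2/sqrt(z)


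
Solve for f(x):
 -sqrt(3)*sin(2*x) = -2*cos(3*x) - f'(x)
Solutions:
 f(x) = C1 - 2*sin(3*x)/3 - sqrt(3)*cos(2*x)/2


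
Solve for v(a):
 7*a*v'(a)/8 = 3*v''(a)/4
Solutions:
 v(a) = C1 + C2*erfi(sqrt(21)*a/6)


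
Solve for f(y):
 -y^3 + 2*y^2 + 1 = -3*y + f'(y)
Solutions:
 f(y) = C1 - y^4/4 + 2*y^3/3 + 3*y^2/2 + y


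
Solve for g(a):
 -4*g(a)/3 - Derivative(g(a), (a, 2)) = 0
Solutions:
 g(a) = C1*sin(2*sqrt(3)*a/3) + C2*cos(2*sqrt(3)*a/3)


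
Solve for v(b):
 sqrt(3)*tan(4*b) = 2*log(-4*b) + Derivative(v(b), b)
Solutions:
 v(b) = C1 - 2*b*log(-b) - 4*b*log(2) + 2*b - sqrt(3)*log(cos(4*b))/4


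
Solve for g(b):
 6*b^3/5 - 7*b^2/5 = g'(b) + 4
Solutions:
 g(b) = C1 + 3*b^4/10 - 7*b^3/15 - 4*b


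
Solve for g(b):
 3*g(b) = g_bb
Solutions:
 g(b) = C1*exp(-sqrt(3)*b) + C2*exp(sqrt(3)*b)


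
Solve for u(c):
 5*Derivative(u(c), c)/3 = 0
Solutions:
 u(c) = C1


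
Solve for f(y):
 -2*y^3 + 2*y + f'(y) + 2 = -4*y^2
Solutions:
 f(y) = C1 + y^4/2 - 4*y^3/3 - y^2 - 2*y


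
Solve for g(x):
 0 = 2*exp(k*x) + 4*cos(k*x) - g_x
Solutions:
 g(x) = C1 + 2*exp(k*x)/k + 4*sin(k*x)/k


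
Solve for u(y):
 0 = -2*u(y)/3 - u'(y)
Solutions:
 u(y) = C1*exp(-2*y/3)


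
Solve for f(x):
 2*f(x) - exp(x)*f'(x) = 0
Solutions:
 f(x) = C1*exp(-2*exp(-x))


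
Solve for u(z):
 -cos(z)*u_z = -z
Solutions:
 u(z) = C1 + Integral(z/cos(z), z)


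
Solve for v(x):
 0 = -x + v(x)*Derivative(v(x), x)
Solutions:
 v(x) = -sqrt(C1 + x^2)
 v(x) = sqrt(C1 + x^2)


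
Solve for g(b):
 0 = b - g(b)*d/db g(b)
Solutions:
 g(b) = -sqrt(C1 + b^2)
 g(b) = sqrt(C1 + b^2)


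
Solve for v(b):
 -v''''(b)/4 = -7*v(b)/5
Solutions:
 v(b) = C1*exp(-sqrt(2)*5^(3/4)*7^(1/4)*b/5) + C2*exp(sqrt(2)*5^(3/4)*7^(1/4)*b/5) + C3*sin(sqrt(2)*5^(3/4)*7^(1/4)*b/5) + C4*cos(sqrt(2)*5^(3/4)*7^(1/4)*b/5)


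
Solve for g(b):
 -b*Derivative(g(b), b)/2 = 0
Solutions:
 g(b) = C1


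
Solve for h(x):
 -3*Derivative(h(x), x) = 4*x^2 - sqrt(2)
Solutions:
 h(x) = C1 - 4*x^3/9 + sqrt(2)*x/3


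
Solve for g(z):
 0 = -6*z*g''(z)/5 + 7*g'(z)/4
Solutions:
 g(z) = C1 + C2*z^(59/24)


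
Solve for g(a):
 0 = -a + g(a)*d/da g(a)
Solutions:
 g(a) = -sqrt(C1 + a^2)
 g(a) = sqrt(C1 + a^2)


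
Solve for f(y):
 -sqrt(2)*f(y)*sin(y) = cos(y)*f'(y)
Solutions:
 f(y) = C1*cos(y)^(sqrt(2))


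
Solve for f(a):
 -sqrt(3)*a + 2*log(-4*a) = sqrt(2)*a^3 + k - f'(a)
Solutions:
 f(a) = C1 + sqrt(2)*a^4/4 + sqrt(3)*a^2/2 + a*(k - 4*log(2) + 2) - 2*a*log(-a)


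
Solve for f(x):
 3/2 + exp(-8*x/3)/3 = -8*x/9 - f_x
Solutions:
 f(x) = C1 - 4*x^2/9 - 3*x/2 + exp(-8*x/3)/8


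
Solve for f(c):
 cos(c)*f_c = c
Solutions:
 f(c) = C1 + Integral(c/cos(c), c)


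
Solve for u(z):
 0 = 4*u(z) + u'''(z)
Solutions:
 u(z) = C3*exp(-2^(2/3)*z) + (C1*sin(2^(2/3)*sqrt(3)*z/2) + C2*cos(2^(2/3)*sqrt(3)*z/2))*exp(2^(2/3)*z/2)


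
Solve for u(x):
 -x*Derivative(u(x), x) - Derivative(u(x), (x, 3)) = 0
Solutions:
 u(x) = C1 + Integral(C2*airyai(-x) + C3*airybi(-x), x)


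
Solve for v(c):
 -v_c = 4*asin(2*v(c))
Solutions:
 Integral(1/asin(2*_y), (_y, v(c))) = C1 - 4*c


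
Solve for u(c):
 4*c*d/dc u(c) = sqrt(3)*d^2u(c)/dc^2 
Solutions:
 u(c) = C1 + C2*erfi(sqrt(2)*3^(3/4)*c/3)


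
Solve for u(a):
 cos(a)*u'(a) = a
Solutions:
 u(a) = C1 + Integral(a/cos(a), a)


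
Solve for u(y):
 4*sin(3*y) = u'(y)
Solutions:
 u(y) = C1 - 4*cos(3*y)/3


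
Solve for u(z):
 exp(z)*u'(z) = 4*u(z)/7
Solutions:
 u(z) = C1*exp(-4*exp(-z)/7)


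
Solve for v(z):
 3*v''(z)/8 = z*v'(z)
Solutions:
 v(z) = C1 + C2*erfi(2*sqrt(3)*z/3)


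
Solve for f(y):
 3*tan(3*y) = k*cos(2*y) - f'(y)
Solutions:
 f(y) = C1 + k*sin(2*y)/2 + log(cos(3*y))


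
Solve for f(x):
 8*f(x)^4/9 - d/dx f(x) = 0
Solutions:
 f(x) = 3^(1/3)*(-1/(C1 + 8*x))^(1/3)
 f(x) = (-1/(C1 + 8*x))^(1/3)*(-3^(1/3) - 3^(5/6)*I)/2
 f(x) = (-1/(C1 + 8*x))^(1/3)*(-3^(1/3) + 3^(5/6)*I)/2


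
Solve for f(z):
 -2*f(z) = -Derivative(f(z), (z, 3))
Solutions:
 f(z) = C3*exp(2^(1/3)*z) + (C1*sin(2^(1/3)*sqrt(3)*z/2) + C2*cos(2^(1/3)*sqrt(3)*z/2))*exp(-2^(1/3)*z/2)


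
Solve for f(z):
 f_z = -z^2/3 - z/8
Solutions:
 f(z) = C1 - z^3/9 - z^2/16


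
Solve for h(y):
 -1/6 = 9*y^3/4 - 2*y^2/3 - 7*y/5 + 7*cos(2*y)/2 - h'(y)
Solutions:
 h(y) = C1 + 9*y^4/16 - 2*y^3/9 - 7*y^2/10 + y/6 + 7*sin(2*y)/4


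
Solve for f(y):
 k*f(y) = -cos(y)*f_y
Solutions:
 f(y) = C1*exp(k*(log(sin(y) - 1) - log(sin(y) + 1))/2)


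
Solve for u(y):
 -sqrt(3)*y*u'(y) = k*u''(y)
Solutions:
 u(y) = C1 + C2*sqrt(k)*erf(sqrt(2)*3^(1/4)*y*sqrt(1/k)/2)


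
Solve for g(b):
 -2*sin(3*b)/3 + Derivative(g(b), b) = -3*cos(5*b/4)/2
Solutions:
 g(b) = C1 - 6*sin(5*b/4)/5 - 2*cos(3*b)/9


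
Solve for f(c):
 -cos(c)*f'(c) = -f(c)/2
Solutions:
 f(c) = C1*(sin(c) + 1)^(1/4)/(sin(c) - 1)^(1/4)


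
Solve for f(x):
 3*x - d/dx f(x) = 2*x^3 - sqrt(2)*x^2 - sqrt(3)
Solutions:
 f(x) = C1 - x^4/2 + sqrt(2)*x^3/3 + 3*x^2/2 + sqrt(3)*x


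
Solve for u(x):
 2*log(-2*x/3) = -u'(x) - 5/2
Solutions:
 u(x) = C1 - 2*x*log(-x) + x*(-2*log(2) - 1/2 + 2*log(3))


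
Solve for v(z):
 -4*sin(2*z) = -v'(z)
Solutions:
 v(z) = C1 - 2*cos(2*z)


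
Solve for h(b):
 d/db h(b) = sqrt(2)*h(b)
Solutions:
 h(b) = C1*exp(sqrt(2)*b)


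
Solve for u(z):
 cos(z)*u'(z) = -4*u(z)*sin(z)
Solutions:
 u(z) = C1*cos(z)^4


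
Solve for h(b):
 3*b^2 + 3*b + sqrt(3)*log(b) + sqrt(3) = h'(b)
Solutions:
 h(b) = C1 + b^3 + 3*b^2/2 + sqrt(3)*b*log(b)


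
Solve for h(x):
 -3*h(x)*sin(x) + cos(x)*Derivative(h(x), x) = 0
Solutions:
 h(x) = C1/cos(x)^3


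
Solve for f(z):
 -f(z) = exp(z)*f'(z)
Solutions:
 f(z) = C1*exp(exp(-z))


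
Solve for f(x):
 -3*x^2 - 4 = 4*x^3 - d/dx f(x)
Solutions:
 f(x) = C1 + x^4 + x^3 + 4*x


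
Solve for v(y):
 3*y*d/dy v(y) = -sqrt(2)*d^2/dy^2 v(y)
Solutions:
 v(y) = C1 + C2*erf(2^(1/4)*sqrt(3)*y/2)


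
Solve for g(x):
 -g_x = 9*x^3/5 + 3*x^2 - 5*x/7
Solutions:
 g(x) = C1 - 9*x^4/20 - x^3 + 5*x^2/14


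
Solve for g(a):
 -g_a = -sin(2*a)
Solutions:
 g(a) = C1 - cos(2*a)/2


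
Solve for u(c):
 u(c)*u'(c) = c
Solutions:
 u(c) = -sqrt(C1 + c^2)
 u(c) = sqrt(C1 + c^2)


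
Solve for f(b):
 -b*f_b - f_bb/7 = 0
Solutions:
 f(b) = C1 + C2*erf(sqrt(14)*b/2)


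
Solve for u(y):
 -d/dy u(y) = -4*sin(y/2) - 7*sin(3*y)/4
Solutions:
 u(y) = C1 - 8*cos(y/2) - 7*cos(3*y)/12


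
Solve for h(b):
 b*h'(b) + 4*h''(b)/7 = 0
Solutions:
 h(b) = C1 + C2*erf(sqrt(14)*b/4)


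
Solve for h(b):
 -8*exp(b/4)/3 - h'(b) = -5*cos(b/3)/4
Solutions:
 h(b) = C1 - 32*exp(b/4)/3 + 15*sin(b/3)/4


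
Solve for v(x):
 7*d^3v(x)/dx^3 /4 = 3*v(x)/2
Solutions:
 v(x) = C3*exp(6^(1/3)*7^(2/3)*x/7) + (C1*sin(2^(1/3)*3^(5/6)*7^(2/3)*x/14) + C2*cos(2^(1/3)*3^(5/6)*7^(2/3)*x/14))*exp(-6^(1/3)*7^(2/3)*x/14)


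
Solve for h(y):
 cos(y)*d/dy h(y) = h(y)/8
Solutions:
 h(y) = C1*(sin(y) + 1)^(1/16)/(sin(y) - 1)^(1/16)


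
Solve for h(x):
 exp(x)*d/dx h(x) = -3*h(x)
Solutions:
 h(x) = C1*exp(3*exp(-x))


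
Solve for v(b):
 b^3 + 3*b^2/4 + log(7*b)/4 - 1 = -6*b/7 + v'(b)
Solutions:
 v(b) = C1 + b^4/4 + b^3/4 + 3*b^2/7 + b*log(b)/4 - 5*b/4 + b*log(7)/4


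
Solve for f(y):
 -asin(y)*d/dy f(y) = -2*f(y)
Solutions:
 f(y) = C1*exp(2*Integral(1/asin(y), y))


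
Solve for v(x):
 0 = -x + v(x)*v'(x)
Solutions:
 v(x) = -sqrt(C1 + x^2)
 v(x) = sqrt(C1 + x^2)


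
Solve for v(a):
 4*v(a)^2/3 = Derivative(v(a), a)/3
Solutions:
 v(a) = -1/(C1 + 4*a)


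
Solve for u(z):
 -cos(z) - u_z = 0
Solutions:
 u(z) = C1 - sin(z)


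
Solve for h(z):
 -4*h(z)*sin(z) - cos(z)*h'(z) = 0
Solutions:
 h(z) = C1*cos(z)^4


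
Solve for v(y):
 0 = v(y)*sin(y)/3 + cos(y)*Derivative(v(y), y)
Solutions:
 v(y) = C1*cos(y)^(1/3)


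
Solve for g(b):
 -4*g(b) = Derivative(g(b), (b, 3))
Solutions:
 g(b) = C3*exp(-2^(2/3)*b) + (C1*sin(2^(2/3)*sqrt(3)*b/2) + C2*cos(2^(2/3)*sqrt(3)*b/2))*exp(2^(2/3)*b/2)


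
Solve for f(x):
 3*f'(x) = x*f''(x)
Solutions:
 f(x) = C1 + C2*x^4


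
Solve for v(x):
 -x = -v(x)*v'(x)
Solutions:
 v(x) = -sqrt(C1 + x^2)
 v(x) = sqrt(C1 + x^2)


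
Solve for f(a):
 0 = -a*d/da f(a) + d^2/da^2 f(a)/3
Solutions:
 f(a) = C1 + C2*erfi(sqrt(6)*a/2)


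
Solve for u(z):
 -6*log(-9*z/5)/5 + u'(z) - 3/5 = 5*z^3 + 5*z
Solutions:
 u(z) = C1 + 5*z^4/4 + 5*z^2/2 + 6*z*log(-z)/5 + 3*z*(-2*log(5) - 1 + 4*log(3))/5


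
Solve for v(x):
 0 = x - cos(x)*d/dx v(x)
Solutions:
 v(x) = C1 + Integral(x/cos(x), x)


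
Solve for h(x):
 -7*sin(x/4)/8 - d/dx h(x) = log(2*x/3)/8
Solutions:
 h(x) = C1 - x*log(x)/8 - x*log(2)/8 + x/8 + x*log(3)/8 + 7*cos(x/4)/2


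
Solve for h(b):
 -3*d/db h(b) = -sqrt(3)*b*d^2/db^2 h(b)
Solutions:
 h(b) = C1 + C2*b^(1 + sqrt(3))


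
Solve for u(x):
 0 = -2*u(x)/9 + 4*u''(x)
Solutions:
 u(x) = C1*exp(-sqrt(2)*x/6) + C2*exp(sqrt(2)*x/6)


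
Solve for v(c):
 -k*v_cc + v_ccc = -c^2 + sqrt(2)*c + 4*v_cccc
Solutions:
 v(c) = C1 + C2*c + C3*exp(c*(1 - sqrt(1 - 16*k))/8) + C4*exp(c*(sqrt(1 - 16*k) + 1)/8) + c^4/(12*k) + c^3*(-sqrt(2) + 2/k)/(6*k) + c^2*(-4 - sqrt(2)/2 + 1/k)/k^2


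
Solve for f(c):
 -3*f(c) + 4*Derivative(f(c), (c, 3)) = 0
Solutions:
 f(c) = C3*exp(6^(1/3)*c/2) + (C1*sin(2^(1/3)*3^(5/6)*c/4) + C2*cos(2^(1/3)*3^(5/6)*c/4))*exp(-6^(1/3)*c/4)


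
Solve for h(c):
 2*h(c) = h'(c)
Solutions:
 h(c) = C1*exp(2*c)


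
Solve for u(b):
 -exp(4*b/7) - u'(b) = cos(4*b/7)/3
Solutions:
 u(b) = C1 - 7*exp(4*b/7)/4 - 7*sin(4*b/7)/12


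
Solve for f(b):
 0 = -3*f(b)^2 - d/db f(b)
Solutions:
 f(b) = 1/(C1 + 3*b)


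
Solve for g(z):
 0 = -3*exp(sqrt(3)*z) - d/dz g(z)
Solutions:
 g(z) = C1 - sqrt(3)*exp(sqrt(3)*z)


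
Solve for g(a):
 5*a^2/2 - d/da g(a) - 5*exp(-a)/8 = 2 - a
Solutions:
 g(a) = C1 + 5*a^3/6 + a^2/2 - 2*a + 5*exp(-a)/8


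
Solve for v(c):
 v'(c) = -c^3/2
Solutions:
 v(c) = C1 - c^4/8


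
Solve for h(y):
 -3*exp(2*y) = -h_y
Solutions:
 h(y) = C1 + 3*exp(2*y)/2


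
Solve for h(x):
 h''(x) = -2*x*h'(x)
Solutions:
 h(x) = C1 + C2*erf(x)


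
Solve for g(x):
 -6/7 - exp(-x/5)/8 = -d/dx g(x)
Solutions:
 g(x) = C1 + 6*x/7 - 5*exp(-x/5)/8


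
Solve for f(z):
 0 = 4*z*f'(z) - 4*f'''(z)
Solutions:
 f(z) = C1 + Integral(C2*airyai(z) + C3*airybi(z), z)


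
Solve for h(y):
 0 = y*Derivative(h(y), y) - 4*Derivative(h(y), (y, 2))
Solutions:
 h(y) = C1 + C2*erfi(sqrt(2)*y/4)


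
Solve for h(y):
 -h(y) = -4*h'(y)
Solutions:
 h(y) = C1*exp(y/4)


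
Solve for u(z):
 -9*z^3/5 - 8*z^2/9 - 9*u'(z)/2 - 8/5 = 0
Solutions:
 u(z) = C1 - z^4/10 - 16*z^3/243 - 16*z/45


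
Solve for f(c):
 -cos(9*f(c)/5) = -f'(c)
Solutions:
 -c - 5*log(sin(9*f(c)/5) - 1)/18 + 5*log(sin(9*f(c)/5) + 1)/18 = C1


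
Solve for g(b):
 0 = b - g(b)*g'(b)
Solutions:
 g(b) = -sqrt(C1 + b^2)
 g(b) = sqrt(C1 + b^2)


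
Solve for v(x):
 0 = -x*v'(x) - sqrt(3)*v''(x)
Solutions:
 v(x) = C1 + C2*erf(sqrt(2)*3^(3/4)*x/6)


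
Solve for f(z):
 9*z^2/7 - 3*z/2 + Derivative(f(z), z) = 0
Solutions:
 f(z) = C1 - 3*z^3/7 + 3*z^2/4


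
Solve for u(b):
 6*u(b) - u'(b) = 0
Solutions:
 u(b) = C1*exp(6*b)


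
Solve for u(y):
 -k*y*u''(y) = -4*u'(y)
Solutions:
 u(y) = C1 + y^(((re(k) + 4)*re(k) + im(k)^2)/(re(k)^2 + im(k)^2))*(C2*sin(4*log(y)*Abs(im(k))/(re(k)^2 + im(k)^2)) + C3*cos(4*log(y)*im(k)/(re(k)^2 + im(k)^2)))


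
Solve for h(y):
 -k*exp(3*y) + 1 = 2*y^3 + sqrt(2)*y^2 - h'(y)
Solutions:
 h(y) = C1 + k*exp(3*y)/3 + y^4/2 + sqrt(2)*y^3/3 - y


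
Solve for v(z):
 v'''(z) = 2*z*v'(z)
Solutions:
 v(z) = C1 + Integral(C2*airyai(2^(1/3)*z) + C3*airybi(2^(1/3)*z), z)


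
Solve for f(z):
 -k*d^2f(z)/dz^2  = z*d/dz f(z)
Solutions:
 f(z) = C1 + C2*sqrt(k)*erf(sqrt(2)*z*sqrt(1/k)/2)


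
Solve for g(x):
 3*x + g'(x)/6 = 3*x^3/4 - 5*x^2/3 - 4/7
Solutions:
 g(x) = C1 + 9*x^4/8 - 10*x^3/3 - 9*x^2 - 24*x/7


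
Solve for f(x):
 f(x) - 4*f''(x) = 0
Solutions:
 f(x) = C1*exp(-x/2) + C2*exp(x/2)


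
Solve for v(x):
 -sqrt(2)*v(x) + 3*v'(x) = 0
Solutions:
 v(x) = C1*exp(sqrt(2)*x/3)


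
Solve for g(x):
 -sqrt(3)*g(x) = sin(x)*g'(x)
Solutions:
 g(x) = C1*(cos(x) + 1)^(sqrt(3)/2)/(cos(x) - 1)^(sqrt(3)/2)


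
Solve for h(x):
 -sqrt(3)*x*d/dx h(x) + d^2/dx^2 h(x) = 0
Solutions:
 h(x) = C1 + C2*erfi(sqrt(2)*3^(1/4)*x/2)


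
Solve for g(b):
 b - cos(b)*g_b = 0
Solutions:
 g(b) = C1 + Integral(b/cos(b), b)


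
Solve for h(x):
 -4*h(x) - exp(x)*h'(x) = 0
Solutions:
 h(x) = C1*exp(4*exp(-x))


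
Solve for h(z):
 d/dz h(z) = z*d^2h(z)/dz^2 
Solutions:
 h(z) = C1 + C2*z^2


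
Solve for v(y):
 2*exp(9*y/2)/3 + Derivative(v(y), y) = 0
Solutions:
 v(y) = C1 - 4*exp(9*y/2)/27


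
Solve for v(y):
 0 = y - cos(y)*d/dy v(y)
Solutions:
 v(y) = C1 + Integral(y/cos(y), y)


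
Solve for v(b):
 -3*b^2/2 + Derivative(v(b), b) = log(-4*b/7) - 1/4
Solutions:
 v(b) = C1 + b^3/2 + b*log(-b) + b*(-log(7) - 5/4 + 2*log(2))


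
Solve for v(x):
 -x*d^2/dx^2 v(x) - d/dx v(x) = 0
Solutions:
 v(x) = C1 + C2*log(x)


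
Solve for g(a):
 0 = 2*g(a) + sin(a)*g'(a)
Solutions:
 g(a) = C1*(cos(a) + 1)/(cos(a) - 1)


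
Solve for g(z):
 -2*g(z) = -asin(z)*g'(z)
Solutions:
 g(z) = C1*exp(2*Integral(1/asin(z), z))


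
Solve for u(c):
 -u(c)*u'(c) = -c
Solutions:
 u(c) = -sqrt(C1 + c^2)
 u(c) = sqrt(C1 + c^2)


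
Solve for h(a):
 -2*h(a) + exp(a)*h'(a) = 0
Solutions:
 h(a) = C1*exp(-2*exp(-a))


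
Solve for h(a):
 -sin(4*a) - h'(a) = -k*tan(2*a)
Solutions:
 h(a) = C1 - k*log(cos(2*a))/2 + cos(4*a)/4


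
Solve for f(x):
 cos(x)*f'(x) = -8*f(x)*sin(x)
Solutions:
 f(x) = C1*cos(x)^8


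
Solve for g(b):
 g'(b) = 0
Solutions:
 g(b) = C1


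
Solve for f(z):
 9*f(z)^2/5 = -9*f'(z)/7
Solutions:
 f(z) = 5/(C1 + 7*z)


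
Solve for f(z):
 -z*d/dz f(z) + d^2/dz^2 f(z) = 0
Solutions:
 f(z) = C1 + C2*erfi(sqrt(2)*z/2)


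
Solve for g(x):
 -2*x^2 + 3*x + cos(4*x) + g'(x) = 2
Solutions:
 g(x) = C1 + 2*x^3/3 - 3*x^2/2 + 2*x - sin(4*x)/4


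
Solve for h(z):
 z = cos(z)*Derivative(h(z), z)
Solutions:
 h(z) = C1 + Integral(z/cos(z), z)


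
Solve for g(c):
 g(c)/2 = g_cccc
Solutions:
 g(c) = C1*exp(-2^(3/4)*c/2) + C2*exp(2^(3/4)*c/2) + C3*sin(2^(3/4)*c/2) + C4*cos(2^(3/4)*c/2)


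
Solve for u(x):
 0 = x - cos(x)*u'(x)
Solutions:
 u(x) = C1 + Integral(x/cos(x), x)


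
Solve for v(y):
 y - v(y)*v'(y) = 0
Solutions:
 v(y) = -sqrt(C1 + y^2)
 v(y) = sqrt(C1 + y^2)


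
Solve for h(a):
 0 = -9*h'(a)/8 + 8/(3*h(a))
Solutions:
 h(a) = -sqrt(C1 + 384*a)/9
 h(a) = sqrt(C1 + 384*a)/9


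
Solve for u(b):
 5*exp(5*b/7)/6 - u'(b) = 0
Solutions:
 u(b) = C1 + 7*exp(5*b/7)/6


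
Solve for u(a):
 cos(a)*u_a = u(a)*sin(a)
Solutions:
 u(a) = C1/cos(a)


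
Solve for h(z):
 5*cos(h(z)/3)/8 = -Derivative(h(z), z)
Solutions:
 5*z/8 - 3*log(sin(h(z)/3) - 1)/2 + 3*log(sin(h(z)/3) + 1)/2 = C1


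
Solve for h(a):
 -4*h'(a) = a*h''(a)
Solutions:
 h(a) = C1 + C2/a^3


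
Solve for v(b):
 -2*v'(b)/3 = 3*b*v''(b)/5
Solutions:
 v(b) = C1 + C2/b^(1/9)


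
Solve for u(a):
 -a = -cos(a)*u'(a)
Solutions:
 u(a) = C1 + Integral(a/cos(a), a)


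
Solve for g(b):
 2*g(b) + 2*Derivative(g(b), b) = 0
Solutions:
 g(b) = C1*exp(-b)


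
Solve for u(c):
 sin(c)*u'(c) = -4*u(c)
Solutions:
 u(c) = C1*(cos(c)^2 + 2*cos(c) + 1)/(cos(c)^2 - 2*cos(c) + 1)


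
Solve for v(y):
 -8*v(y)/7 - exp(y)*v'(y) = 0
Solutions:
 v(y) = C1*exp(8*exp(-y)/7)


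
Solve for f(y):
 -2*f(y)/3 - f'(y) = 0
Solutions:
 f(y) = C1*exp(-2*y/3)


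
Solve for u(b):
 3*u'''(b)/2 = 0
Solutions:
 u(b) = C1 + C2*b + C3*b^2


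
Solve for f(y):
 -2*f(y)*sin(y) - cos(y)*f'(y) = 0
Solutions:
 f(y) = C1*cos(y)^2


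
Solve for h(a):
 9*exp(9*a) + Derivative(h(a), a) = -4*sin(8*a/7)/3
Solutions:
 h(a) = C1 - exp(9*a) + 7*cos(8*a/7)/6


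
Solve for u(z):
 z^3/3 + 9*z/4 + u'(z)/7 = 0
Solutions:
 u(z) = C1 - 7*z^4/12 - 63*z^2/8


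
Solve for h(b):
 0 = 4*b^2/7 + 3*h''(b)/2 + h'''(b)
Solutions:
 h(b) = C1 + C2*b + C3*exp(-3*b/2) - 2*b^4/63 + 16*b^3/189 - 32*b^2/189


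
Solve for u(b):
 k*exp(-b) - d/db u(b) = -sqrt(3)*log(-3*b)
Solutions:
 u(b) = C1 + sqrt(3)*b*log(-b) + sqrt(3)*b*(-1 + log(3)) - k*exp(-b)


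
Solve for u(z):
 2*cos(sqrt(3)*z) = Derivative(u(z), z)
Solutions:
 u(z) = C1 + 2*sqrt(3)*sin(sqrt(3)*z)/3


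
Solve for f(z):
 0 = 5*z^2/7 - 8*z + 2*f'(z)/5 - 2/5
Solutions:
 f(z) = C1 - 25*z^3/42 + 10*z^2 + z


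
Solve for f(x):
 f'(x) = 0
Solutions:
 f(x) = C1


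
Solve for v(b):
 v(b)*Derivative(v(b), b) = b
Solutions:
 v(b) = -sqrt(C1 + b^2)
 v(b) = sqrt(C1 + b^2)


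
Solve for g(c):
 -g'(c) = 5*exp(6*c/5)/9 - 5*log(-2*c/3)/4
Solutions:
 g(c) = C1 + 5*c*log(-c)/4 + 5*c*(-log(3) - 1 + log(2))/4 - 25*exp(6*c/5)/54


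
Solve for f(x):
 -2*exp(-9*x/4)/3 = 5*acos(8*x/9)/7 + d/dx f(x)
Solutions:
 f(x) = C1 - 5*x*acos(8*x/9)/7 + 5*sqrt(81 - 64*x^2)/56 + 8*exp(-9*x/4)/27


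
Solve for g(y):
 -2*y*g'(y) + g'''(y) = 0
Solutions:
 g(y) = C1 + Integral(C2*airyai(2^(1/3)*y) + C3*airybi(2^(1/3)*y), y)


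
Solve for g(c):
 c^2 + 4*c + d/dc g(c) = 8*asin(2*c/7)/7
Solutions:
 g(c) = C1 - c^3/3 - 2*c^2 + 8*c*asin(2*c/7)/7 + 4*sqrt(49 - 4*c^2)/7


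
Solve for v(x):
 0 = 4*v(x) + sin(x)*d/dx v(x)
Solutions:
 v(x) = C1*(cos(x)^2 + 2*cos(x) + 1)/(cos(x)^2 - 2*cos(x) + 1)


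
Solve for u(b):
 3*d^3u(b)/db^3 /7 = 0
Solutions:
 u(b) = C1 + C2*b + C3*b^2


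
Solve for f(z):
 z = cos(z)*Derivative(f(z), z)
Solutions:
 f(z) = C1 + Integral(z/cos(z), z)


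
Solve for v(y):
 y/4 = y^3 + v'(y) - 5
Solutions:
 v(y) = C1 - y^4/4 + y^2/8 + 5*y


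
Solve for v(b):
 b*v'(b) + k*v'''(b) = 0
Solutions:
 v(b) = C1 + Integral(C2*airyai(b*(-1/k)^(1/3)) + C3*airybi(b*(-1/k)^(1/3)), b)


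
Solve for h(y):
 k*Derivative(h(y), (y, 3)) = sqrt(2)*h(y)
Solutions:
 h(y) = C1*exp(2^(1/6)*y*(1/k)^(1/3)) + C2*exp(2^(1/6)*y*(-1 + sqrt(3)*I)*(1/k)^(1/3)/2) + C3*exp(-2^(1/6)*y*(1 + sqrt(3)*I)*(1/k)^(1/3)/2)


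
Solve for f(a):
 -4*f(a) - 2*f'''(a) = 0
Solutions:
 f(a) = C3*exp(-2^(1/3)*a) + (C1*sin(2^(1/3)*sqrt(3)*a/2) + C2*cos(2^(1/3)*sqrt(3)*a/2))*exp(2^(1/3)*a/2)


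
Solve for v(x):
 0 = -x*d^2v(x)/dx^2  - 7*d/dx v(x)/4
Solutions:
 v(x) = C1 + C2/x^(3/4)


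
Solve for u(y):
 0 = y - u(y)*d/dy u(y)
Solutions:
 u(y) = -sqrt(C1 + y^2)
 u(y) = sqrt(C1 + y^2)


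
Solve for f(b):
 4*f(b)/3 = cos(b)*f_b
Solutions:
 f(b) = C1*(sin(b) + 1)^(2/3)/(sin(b) - 1)^(2/3)


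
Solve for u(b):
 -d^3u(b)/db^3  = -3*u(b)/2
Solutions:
 u(b) = C3*exp(2^(2/3)*3^(1/3)*b/2) + (C1*sin(2^(2/3)*3^(5/6)*b/4) + C2*cos(2^(2/3)*3^(5/6)*b/4))*exp(-2^(2/3)*3^(1/3)*b/4)


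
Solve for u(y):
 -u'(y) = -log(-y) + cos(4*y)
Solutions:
 u(y) = C1 + y*log(-y) - y - sin(4*y)/4


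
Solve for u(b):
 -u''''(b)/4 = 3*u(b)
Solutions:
 u(b) = (C1*sin(3^(1/4)*b) + C2*cos(3^(1/4)*b))*exp(-3^(1/4)*b) + (C3*sin(3^(1/4)*b) + C4*cos(3^(1/4)*b))*exp(3^(1/4)*b)


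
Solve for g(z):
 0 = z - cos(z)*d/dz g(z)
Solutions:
 g(z) = C1 + Integral(z/cos(z), z)


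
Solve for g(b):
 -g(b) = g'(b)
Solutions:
 g(b) = C1*exp(-b)


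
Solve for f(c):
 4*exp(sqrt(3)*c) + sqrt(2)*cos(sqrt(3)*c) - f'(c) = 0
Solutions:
 f(c) = C1 + 4*sqrt(3)*exp(sqrt(3)*c)/3 + sqrt(6)*sin(sqrt(3)*c)/3


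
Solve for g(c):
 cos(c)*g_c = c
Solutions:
 g(c) = C1 + Integral(c/cos(c), c)


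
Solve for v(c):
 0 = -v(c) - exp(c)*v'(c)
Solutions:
 v(c) = C1*exp(exp(-c))


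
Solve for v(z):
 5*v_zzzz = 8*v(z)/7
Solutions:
 v(z) = C1*exp(-70^(3/4)*z/35) + C2*exp(70^(3/4)*z/35) + C3*sin(70^(3/4)*z/35) + C4*cos(70^(3/4)*z/35)


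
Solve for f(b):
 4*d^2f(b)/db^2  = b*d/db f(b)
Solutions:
 f(b) = C1 + C2*erfi(sqrt(2)*b/4)


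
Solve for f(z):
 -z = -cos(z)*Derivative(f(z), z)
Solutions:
 f(z) = C1 + Integral(z/cos(z), z)


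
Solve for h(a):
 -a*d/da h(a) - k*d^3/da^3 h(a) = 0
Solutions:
 h(a) = C1 + Integral(C2*airyai(a*(-1/k)^(1/3)) + C3*airybi(a*(-1/k)^(1/3)), a)


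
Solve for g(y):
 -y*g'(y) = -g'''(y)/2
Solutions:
 g(y) = C1 + Integral(C2*airyai(2^(1/3)*y) + C3*airybi(2^(1/3)*y), y)


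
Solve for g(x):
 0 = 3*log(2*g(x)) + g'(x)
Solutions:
 Integral(1/(log(_y) + log(2)), (_y, g(x)))/3 = C1 - x


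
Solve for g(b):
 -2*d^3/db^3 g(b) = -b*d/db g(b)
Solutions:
 g(b) = C1 + Integral(C2*airyai(2^(2/3)*b/2) + C3*airybi(2^(2/3)*b/2), b)


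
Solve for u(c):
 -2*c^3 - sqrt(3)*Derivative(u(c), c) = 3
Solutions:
 u(c) = C1 - sqrt(3)*c^4/6 - sqrt(3)*c


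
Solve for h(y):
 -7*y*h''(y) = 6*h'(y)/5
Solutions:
 h(y) = C1 + C2*y^(29/35)


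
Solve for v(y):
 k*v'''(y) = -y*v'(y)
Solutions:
 v(y) = C1 + Integral(C2*airyai(y*(-1/k)^(1/3)) + C3*airybi(y*(-1/k)^(1/3)), y)


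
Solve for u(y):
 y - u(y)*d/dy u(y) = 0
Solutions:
 u(y) = -sqrt(C1 + y^2)
 u(y) = sqrt(C1 + y^2)


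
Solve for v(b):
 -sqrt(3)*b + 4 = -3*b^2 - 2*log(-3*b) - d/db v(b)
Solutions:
 v(b) = C1 - b^3 + sqrt(3)*b^2/2 - 2*b*log(-b) + 2*b*(-log(3) - 1)


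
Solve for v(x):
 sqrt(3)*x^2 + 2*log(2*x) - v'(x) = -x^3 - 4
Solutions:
 v(x) = C1 + x^4/4 + sqrt(3)*x^3/3 + 2*x*log(x) + x*log(4) + 2*x


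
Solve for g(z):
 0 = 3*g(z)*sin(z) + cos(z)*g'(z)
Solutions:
 g(z) = C1*cos(z)^3


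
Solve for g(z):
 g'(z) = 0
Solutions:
 g(z) = C1


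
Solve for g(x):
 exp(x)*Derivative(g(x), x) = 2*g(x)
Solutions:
 g(x) = C1*exp(-2*exp(-x))


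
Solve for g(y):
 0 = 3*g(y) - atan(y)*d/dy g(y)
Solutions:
 g(y) = C1*exp(3*Integral(1/atan(y), y))


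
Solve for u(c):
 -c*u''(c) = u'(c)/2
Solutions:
 u(c) = C1 + C2*sqrt(c)


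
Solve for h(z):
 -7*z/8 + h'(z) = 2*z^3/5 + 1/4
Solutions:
 h(z) = C1 + z^4/10 + 7*z^2/16 + z/4


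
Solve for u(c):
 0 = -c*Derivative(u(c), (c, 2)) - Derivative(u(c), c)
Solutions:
 u(c) = C1 + C2*log(c)


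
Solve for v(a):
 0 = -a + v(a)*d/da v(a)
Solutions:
 v(a) = -sqrt(C1 + a^2)
 v(a) = sqrt(C1 + a^2)


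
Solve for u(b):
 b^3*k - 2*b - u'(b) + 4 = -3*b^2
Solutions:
 u(b) = C1 + b^4*k/4 + b^3 - b^2 + 4*b


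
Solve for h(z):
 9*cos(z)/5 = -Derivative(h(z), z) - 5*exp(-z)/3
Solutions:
 h(z) = C1 - 9*sin(z)/5 + 5*exp(-z)/3


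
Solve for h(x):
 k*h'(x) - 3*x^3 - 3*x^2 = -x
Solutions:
 h(x) = C1 + 3*x^4/(4*k) + x^3/k - x^2/(2*k)


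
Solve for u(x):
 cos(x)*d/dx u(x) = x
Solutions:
 u(x) = C1 + Integral(x/cos(x), x)


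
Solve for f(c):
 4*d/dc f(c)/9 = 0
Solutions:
 f(c) = C1


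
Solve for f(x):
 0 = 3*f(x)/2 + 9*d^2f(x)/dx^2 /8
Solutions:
 f(x) = C1*sin(2*sqrt(3)*x/3) + C2*cos(2*sqrt(3)*x/3)


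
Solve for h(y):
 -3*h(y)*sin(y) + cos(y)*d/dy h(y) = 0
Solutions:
 h(y) = C1/cos(y)^3


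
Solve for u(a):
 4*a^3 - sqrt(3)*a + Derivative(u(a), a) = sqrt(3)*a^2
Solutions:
 u(a) = C1 - a^4 + sqrt(3)*a^3/3 + sqrt(3)*a^2/2


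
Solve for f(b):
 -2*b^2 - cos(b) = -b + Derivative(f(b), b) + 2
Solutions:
 f(b) = C1 - 2*b^3/3 + b^2/2 - 2*b - sin(b)


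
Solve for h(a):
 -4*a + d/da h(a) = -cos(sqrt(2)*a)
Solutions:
 h(a) = C1 + 2*a^2 - sqrt(2)*sin(sqrt(2)*a)/2


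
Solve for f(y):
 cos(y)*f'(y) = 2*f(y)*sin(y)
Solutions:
 f(y) = C1/cos(y)^2


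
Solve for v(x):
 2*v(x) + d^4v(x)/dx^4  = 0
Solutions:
 v(x) = (C1*sin(2^(3/4)*x/2) + C2*cos(2^(3/4)*x/2))*exp(-2^(3/4)*x/2) + (C3*sin(2^(3/4)*x/2) + C4*cos(2^(3/4)*x/2))*exp(2^(3/4)*x/2)


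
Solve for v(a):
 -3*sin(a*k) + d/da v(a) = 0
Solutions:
 v(a) = C1 - 3*cos(a*k)/k


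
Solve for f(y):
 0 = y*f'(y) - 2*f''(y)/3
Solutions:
 f(y) = C1 + C2*erfi(sqrt(3)*y/2)


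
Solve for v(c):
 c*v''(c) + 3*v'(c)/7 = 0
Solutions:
 v(c) = C1 + C2*c^(4/7)


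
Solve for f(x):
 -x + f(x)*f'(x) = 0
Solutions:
 f(x) = -sqrt(C1 + x^2)
 f(x) = sqrt(C1 + x^2)


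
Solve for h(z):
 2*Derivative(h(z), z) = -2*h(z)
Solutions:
 h(z) = C1*exp(-z)


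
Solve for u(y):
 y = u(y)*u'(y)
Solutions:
 u(y) = -sqrt(C1 + y^2)
 u(y) = sqrt(C1 + y^2)


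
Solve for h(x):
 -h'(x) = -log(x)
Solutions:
 h(x) = C1 + x*log(x) - x


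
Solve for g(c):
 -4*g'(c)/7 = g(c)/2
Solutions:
 g(c) = C1*exp(-7*c/8)


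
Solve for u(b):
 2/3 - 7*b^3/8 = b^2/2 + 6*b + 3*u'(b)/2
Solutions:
 u(b) = C1 - 7*b^4/48 - b^3/9 - 2*b^2 + 4*b/9


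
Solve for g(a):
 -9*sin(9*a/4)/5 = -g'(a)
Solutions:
 g(a) = C1 - 4*cos(9*a/4)/5


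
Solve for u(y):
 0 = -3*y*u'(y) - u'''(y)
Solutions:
 u(y) = C1 + Integral(C2*airyai(-3^(1/3)*y) + C3*airybi(-3^(1/3)*y), y)


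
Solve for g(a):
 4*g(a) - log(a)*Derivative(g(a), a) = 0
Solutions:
 g(a) = C1*exp(4*li(a))


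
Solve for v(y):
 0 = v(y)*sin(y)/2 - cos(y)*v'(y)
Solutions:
 v(y) = C1/sqrt(cos(y))


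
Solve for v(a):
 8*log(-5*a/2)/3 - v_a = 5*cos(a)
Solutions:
 v(a) = C1 + 8*a*log(-a)/3 - 8*a/3 - 8*a*log(2)/3 + 8*a*log(5)/3 - 5*sin(a)


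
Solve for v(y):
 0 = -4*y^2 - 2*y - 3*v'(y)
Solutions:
 v(y) = C1 - 4*y^3/9 - y^2/3


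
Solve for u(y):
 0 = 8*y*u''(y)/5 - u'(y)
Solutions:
 u(y) = C1 + C2*y^(13/8)


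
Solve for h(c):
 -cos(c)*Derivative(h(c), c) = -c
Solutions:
 h(c) = C1 + Integral(c/cos(c), c)


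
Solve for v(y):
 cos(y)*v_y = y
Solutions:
 v(y) = C1 + Integral(y/cos(y), y)


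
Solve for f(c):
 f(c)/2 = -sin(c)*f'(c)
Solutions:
 f(c) = C1*(cos(c) + 1)^(1/4)/(cos(c) - 1)^(1/4)


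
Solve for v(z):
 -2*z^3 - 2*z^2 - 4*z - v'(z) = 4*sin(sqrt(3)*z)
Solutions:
 v(z) = C1 - z^4/2 - 2*z^3/3 - 2*z^2 + 4*sqrt(3)*cos(sqrt(3)*z)/3


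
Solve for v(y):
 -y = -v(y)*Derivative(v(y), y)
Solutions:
 v(y) = -sqrt(C1 + y^2)
 v(y) = sqrt(C1 + y^2)


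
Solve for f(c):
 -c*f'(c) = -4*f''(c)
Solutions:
 f(c) = C1 + C2*erfi(sqrt(2)*c/4)


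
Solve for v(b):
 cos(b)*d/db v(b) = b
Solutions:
 v(b) = C1 + Integral(b/cos(b), b)


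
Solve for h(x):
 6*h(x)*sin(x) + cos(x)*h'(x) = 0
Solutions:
 h(x) = C1*cos(x)^6


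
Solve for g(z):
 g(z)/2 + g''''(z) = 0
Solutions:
 g(z) = (C1*sin(2^(1/4)*z/2) + C2*cos(2^(1/4)*z/2))*exp(-2^(1/4)*z/2) + (C3*sin(2^(1/4)*z/2) + C4*cos(2^(1/4)*z/2))*exp(2^(1/4)*z/2)


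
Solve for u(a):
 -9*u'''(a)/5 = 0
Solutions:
 u(a) = C1 + C2*a + C3*a^2


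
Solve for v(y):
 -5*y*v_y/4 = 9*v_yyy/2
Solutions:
 v(y) = C1 + Integral(C2*airyai(-60^(1/3)*y/6) + C3*airybi(-60^(1/3)*y/6), y)


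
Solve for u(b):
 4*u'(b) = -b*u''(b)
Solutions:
 u(b) = C1 + C2/b^3


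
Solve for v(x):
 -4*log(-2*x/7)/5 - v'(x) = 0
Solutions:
 v(x) = C1 - 4*x*log(-x)/5 + 4*x*(-log(2) + 1 + log(7))/5


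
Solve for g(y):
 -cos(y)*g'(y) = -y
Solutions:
 g(y) = C1 + Integral(y/cos(y), y)


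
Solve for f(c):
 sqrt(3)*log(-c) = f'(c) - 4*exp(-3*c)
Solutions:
 f(c) = C1 + sqrt(3)*c*log(-c) - sqrt(3)*c - 4*exp(-3*c)/3


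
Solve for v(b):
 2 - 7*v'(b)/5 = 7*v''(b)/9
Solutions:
 v(b) = C1 + C2*exp(-9*b/5) + 10*b/7


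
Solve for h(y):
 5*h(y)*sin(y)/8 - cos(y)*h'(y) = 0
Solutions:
 h(y) = C1/cos(y)^(5/8)


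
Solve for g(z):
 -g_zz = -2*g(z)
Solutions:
 g(z) = C1*exp(-sqrt(2)*z) + C2*exp(sqrt(2)*z)


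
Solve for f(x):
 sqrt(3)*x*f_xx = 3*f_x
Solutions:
 f(x) = C1 + C2*x^(1 + sqrt(3))


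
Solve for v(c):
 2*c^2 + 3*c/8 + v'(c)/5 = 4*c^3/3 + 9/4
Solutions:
 v(c) = C1 + 5*c^4/3 - 10*c^3/3 - 15*c^2/16 + 45*c/4


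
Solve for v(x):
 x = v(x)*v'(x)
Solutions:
 v(x) = -sqrt(C1 + x^2)
 v(x) = sqrt(C1 + x^2)


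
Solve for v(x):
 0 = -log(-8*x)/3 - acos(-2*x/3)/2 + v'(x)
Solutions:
 v(x) = C1 + x*log(-x)/3 + x*acos(-2*x/3)/2 - x/3 + x*log(2) + sqrt(9 - 4*x^2)/4


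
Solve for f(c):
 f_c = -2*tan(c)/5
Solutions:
 f(c) = C1 + 2*log(cos(c))/5


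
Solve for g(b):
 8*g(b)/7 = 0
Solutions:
 g(b) = 0


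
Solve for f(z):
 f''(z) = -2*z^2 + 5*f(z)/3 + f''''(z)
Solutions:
 f(z) = 6*z^2/5 + (C1*sin(3^(3/4)*5^(1/4)*z*sin(atan(sqrt(51)/3)/2)/3) + C2*cos(3^(3/4)*5^(1/4)*z*sin(atan(sqrt(51)/3)/2)/3))*exp(-3^(3/4)*5^(1/4)*z*cos(atan(sqrt(51)/3)/2)/3) + (C3*sin(3^(3/4)*5^(1/4)*z*sin(atan(sqrt(51)/3)/2)/3) + C4*cos(3^(3/4)*5^(1/4)*z*sin(atan(sqrt(51)/3)/2)/3))*exp(3^(3/4)*5^(1/4)*z*cos(atan(sqrt(51)/3)/2)/3) + 36/25


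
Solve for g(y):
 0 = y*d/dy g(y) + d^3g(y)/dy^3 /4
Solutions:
 g(y) = C1 + Integral(C2*airyai(-2^(2/3)*y) + C3*airybi(-2^(2/3)*y), y)


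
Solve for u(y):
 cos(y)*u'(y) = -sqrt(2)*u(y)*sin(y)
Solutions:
 u(y) = C1*cos(y)^(sqrt(2))


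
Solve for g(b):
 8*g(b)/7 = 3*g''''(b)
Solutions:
 g(b) = C1*exp(-42^(3/4)*b/21) + C2*exp(42^(3/4)*b/21) + C3*sin(42^(3/4)*b/21) + C4*cos(42^(3/4)*b/21)


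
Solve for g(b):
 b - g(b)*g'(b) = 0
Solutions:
 g(b) = -sqrt(C1 + b^2)
 g(b) = sqrt(C1 + b^2)


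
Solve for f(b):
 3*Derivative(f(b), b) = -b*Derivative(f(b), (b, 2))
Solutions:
 f(b) = C1 + C2/b^2


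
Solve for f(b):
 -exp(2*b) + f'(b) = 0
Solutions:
 f(b) = C1 + exp(2*b)/2


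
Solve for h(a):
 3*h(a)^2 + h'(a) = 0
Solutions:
 h(a) = 1/(C1 + 3*a)


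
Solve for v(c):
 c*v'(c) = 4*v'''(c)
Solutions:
 v(c) = C1 + Integral(C2*airyai(2^(1/3)*c/2) + C3*airybi(2^(1/3)*c/2), c)


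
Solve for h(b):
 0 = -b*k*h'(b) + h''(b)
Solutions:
 h(b) = Piecewise((-sqrt(2)*sqrt(pi)*C1*erf(sqrt(2)*b*sqrt(-k)/2)/(2*sqrt(-k)) - C2, (k > 0) | (k < 0)), (-C1*b - C2, True))


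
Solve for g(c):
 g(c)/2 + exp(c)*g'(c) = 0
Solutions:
 g(c) = C1*exp(exp(-c)/2)


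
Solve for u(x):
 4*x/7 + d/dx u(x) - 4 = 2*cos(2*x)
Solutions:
 u(x) = C1 - 2*x^2/7 + 4*x + 2*sin(x)*cos(x)


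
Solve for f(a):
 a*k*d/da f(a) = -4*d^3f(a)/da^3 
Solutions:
 f(a) = C1 + Integral(C2*airyai(2^(1/3)*a*(-k)^(1/3)/2) + C3*airybi(2^(1/3)*a*(-k)^(1/3)/2), a)


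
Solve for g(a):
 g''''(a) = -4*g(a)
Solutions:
 g(a) = (C1*sin(a) + C2*cos(a))*exp(-a) + (C3*sin(a) + C4*cos(a))*exp(a)


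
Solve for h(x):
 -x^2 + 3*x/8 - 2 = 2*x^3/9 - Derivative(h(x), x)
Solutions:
 h(x) = C1 + x^4/18 + x^3/3 - 3*x^2/16 + 2*x


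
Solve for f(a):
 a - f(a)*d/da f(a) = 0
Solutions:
 f(a) = -sqrt(C1 + a^2)
 f(a) = sqrt(C1 + a^2)


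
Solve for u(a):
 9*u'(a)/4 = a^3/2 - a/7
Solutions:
 u(a) = C1 + a^4/18 - 2*a^2/63


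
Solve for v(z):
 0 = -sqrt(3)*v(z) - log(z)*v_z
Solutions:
 v(z) = C1*exp(-sqrt(3)*li(z))


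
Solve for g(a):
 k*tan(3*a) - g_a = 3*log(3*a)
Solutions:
 g(a) = C1 - 3*a*log(a) - 3*a*log(3) + 3*a - k*log(cos(3*a))/3


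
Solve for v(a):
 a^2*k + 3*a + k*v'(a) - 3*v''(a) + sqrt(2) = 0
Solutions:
 v(a) = C1 + C2*exp(a*k/3) - a^3/3 - 9*a^2/(2*k) - sqrt(2)*a/k - 27*a/k^2


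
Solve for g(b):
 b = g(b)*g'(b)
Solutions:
 g(b) = -sqrt(C1 + b^2)
 g(b) = sqrt(C1 + b^2)


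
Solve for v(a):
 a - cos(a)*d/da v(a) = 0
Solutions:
 v(a) = C1 + Integral(a/cos(a), a)


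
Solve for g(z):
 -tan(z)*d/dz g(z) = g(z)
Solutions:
 g(z) = C1/sin(z)


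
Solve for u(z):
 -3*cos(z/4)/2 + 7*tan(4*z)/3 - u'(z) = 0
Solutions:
 u(z) = C1 - 7*log(cos(4*z))/12 - 6*sin(z/4)


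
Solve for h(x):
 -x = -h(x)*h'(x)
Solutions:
 h(x) = -sqrt(C1 + x^2)
 h(x) = sqrt(C1 + x^2)


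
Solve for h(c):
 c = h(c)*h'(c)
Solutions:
 h(c) = -sqrt(C1 + c^2)
 h(c) = sqrt(C1 + c^2)


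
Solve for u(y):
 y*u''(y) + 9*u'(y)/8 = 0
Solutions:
 u(y) = C1 + C2/y^(1/8)


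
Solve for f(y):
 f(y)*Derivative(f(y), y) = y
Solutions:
 f(y) = -sqrt(C1 + y^2)
 f(y) = sqrt(C1 + y^2)


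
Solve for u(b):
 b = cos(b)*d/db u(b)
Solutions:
 u(b) = C1 + Integral(b/cos(b), b)


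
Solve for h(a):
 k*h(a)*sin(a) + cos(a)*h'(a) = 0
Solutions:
 h(a) = C1*exp(k*log(cos(a)))


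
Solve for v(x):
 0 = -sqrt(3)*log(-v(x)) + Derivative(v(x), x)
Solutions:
 -li(-v(x)) = C1 + sqrt(3)*x


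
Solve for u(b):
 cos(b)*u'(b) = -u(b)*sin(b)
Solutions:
 u(b) = C1*cos(b)


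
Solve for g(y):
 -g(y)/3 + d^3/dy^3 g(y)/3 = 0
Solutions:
 g(y) = C3*exp(y) + (C1*sin(sqrt(3)*y/2) + C2*cos(sqrt(3)*y/2))*exp(-y/2)


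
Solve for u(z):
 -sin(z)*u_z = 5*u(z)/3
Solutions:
 u(z) = C1*(cos(z) + 1)^(5/6)/(cos(z) - 1)^(5/6)


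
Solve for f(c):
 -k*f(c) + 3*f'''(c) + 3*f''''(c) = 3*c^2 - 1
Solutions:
 f(c) = C1*exp(c*Piecewise((-sqrt(-3^(2/3)*k^(1/3)/3 + 1/4)/2 - sqrt(3^(2/3)*k^(1/3)/3 + 1/2 + 1/(4*sqrt(-3^(2/3)*k^(1/3)/3 + 1/4)))/2 - 1/4, Eq(k, 0)), (-sqrt(-2*k/(9*(-k/48 + sqrt(k^3/729 + k^2/2304))^(1/3)) + 2*(-k/48 + sqrt(k^3/729 + k^2/2304))^(1/3) + 1/4)/2 - sqrt(2*k/(9*(-k/48 + sqrt(k^3/729 + k^2/2304))^(1/3)) - 2*(-k/48 + sqrt(k^3/729 + k^2/2304))^(1/3) + 1/2 + 1/(4*sqrt(-2*k/(9*(-k/48 + sqrt(k^3/729 + k^2/2304))^(1/3)) + 2*(-k/48 + sqrt(k^3/729 + k^2/2304))^(1/3) + 1/4)))/2 - 1/4, True))) + C2*exp(c*Piecewise((-sqrt(-3^(2/3)*k^(1/3)/3 + 1/4)/2 + sqrt(3^(2/3)*k^(1/3)/3 + 1/2 + 1/(4*sqrt(-3^(2/3)*k^(1/3)/3 + 1/4)))/2 - 1/4, Eq(k, 0)), (-sqrt(-2*k/(9*(-k/48 + sqrt(k^3/729 + k^2/2304))^(1/3)) + 2*(-k/48 + sqrt(k^3/729 + k^2/2304))^(1/3) + 1/4)/2 + sqrt(2*k/(9*(-k/48 + sqrt(k^3/729 + k^2/2304))^(1/3)) - 2*(-k/48 + sqrt(k^3/729 + k^2/2304))^(1/3) + 1/2 + 1/(4*sqrt(-2*k/(9*(-k/48 + sqrt(k^3/729 + k^2/2304))^(1/3)) + 2*(-k/48 + sqrt(k^3/729 + k^2/2304))^(1/3) + 1/4)))/2 - 1/4, True))) + C3*exp(c*Piecewise((sqrt(-3^(2/3)*k^(1/3)/3 + 1/4)/2 - sqrt(3^(2/3)*k^(1/3)/3 + 1/2 - 1/(4*sqrt(-3^(2/3)*k^(1/3)/3 + 1/4)))/2 - 1/4, Eq(k, 0)), (sqrt(-2*k/(9*(-k/48 + sqrt(k^3/729 + k^2/2304))^(1/3)) + 2*(-k/48 + sqrt(k^3/729 + k^2/2304))^(1/3) + 1/4)/2 - sqrt(2*k/(9*(-k/48 + sqrt(k^3/729 + k^2/2304))^(1/3)) - 2*(-k/48 + sqrt(k^3/729 + k^2/2304))^(1/3) + 1/2 - 1/(4*sqrt(-2*k/(9*(-k/48 + sqrt(k^3/729 + k^2/2304))^(1/3)) + 2*(-k/48 + sqrt(k^3/729 + k^2/2304))^(1/3) + 1/4)))/2 - 1/4, True))) + C4*exp(c*Piecewise((sqrt(-3^(2/3)*k^(1/3)/3 + 1/4)/2 + sqrt(3^(2/3)*k^(1/3)/3 + 1/2 - 1/(4*sqrt(-3^(2/3)*k^(1/3)/3 + 1/4)))/2 - 1/4, Eq(k, 0)), (sqrt(-2*k/(9*(-k/48 + sqrt(k^3/729 + k^2/2304))^(1/3)) + 2*(-k/48 + sqrt(k^3/729 + k^2/2304))^(1/3) + 1/4)/2 + sqrt(2*k/(9*(-k/48 + sqrt(k^3/729 + k^2/2304))^(1/3)) - 2*(-k/48 + sqrt(k^3/729 + k^2/2304))^(1/3) + 1/2 - 1/(4*sqrt(-2*k/(9*(-k/48 + sqrt(k^3/729 + k^2/2304))^(1/3)) + 2*(-k/48 + sqrt(k^3/729 + k^2/2304))^(1/3) + 1/4)))/2 - 1/4, True))) - 3*c^2/k + 1/k
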